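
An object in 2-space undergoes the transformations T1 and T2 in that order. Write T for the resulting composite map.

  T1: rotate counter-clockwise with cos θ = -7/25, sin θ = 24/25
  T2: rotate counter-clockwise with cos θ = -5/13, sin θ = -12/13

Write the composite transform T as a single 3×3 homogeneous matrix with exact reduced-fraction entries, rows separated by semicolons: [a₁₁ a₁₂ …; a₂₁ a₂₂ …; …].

T = [323/325 36/325 0; -36/325 323/325 0; 0 0 1]

T1 = [-7/25 -24/25 0; 24/25 -7/25 0; 0 0 1]
T2·T1 = [323/325 36/325 0; -36/325 323/325 0; 0 0 1]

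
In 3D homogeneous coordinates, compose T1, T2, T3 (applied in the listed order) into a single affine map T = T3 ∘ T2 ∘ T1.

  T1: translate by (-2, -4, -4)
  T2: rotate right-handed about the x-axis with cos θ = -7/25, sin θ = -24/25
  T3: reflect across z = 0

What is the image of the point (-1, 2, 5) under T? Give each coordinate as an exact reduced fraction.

T1 translate by (-2, -4, -4): (-1, 2, 5) → (-3, -2, 1)
T2 rotate right-handed about the x-axis with cos θ = -7/25, sin θ = -24/25: (-3, -2, 1) → (-3, 38/25, 41/25)
T3 reflect across z = 0: (-3, 38/25, 41/25) → (-3, 38/25, -41/25)

T(p) = (-3, 38/25, -41/25)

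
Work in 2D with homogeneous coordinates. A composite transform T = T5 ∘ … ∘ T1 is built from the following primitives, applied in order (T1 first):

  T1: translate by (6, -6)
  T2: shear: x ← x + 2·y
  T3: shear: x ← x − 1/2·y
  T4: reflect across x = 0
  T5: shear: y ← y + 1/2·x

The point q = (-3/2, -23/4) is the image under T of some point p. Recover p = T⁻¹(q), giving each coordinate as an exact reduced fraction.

p = (3, 1)

T1 = [1 0 6; 0 1 -6; 0 0 1]
T2·T1 = [1 2 -6; 0 1 -6; 0 0 1]
T3·…·T1 = [1 3/2 -3; 0 1 -6; 0 0 1]
T4·…·T1 = [-1 -3/2 3; 0 1 -6; 0 0 1]
T5·…·T1 = [-1 -3/2 3; -1/2 1/4 -9/2; 0 0 1]
det M = -1; M⁻¹ = [-1/4 -3/2 -6; -1/2 1 6; 0 0 1]
M⁻¹ · (-3/2, -23/4)ᵀ = (3, 1)ᵀ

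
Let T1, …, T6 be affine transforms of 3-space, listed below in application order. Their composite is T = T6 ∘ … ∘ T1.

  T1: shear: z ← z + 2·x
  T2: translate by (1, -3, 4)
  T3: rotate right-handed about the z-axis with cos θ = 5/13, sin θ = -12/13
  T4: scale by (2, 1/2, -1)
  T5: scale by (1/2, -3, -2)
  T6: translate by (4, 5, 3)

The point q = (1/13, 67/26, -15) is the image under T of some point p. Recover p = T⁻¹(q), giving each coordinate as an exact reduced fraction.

p = (-4, 0, -5)

T1 = [1 0 0 0; 0 1 0 0; 2 0 1 0; 0 0 0 1]
T2·T1 = [1 0 0 1; 0 1 0 -3; 2 0 1 4; 0 0 0 1]
T3·…·T1 = [5/13 12/13 0 -31/13; -12/13 5/13 0 -27/13; 2 0 1 4; 0 0 0 1]
T4·…·T1 = [10/13 24/13 0 -62/13; -6/13 5/26 0 -27/26; -2 0 -1 -4; 0 0 0 1]
T5·…·T1 = [5/13 12/13 0 -31/13; 18/13 -15/26 0 81/26; 4 0 2 8; 0 0 0 1]
T6·…·T1 = [5/13 12/13 0 21/13; 18/13 -15/26 0 211/26; 4 0 2 11; 0 0 0 1]
det M = -3; M⁻¹ = [5/13 8/13 0 -73/13; 12/13 -10/39 0 23/39; -10/13 -16/13 1/2 149/26; 0 0 0 1]
M⁻¹ · (1/13, 67/26, -15)ᵀ = (-4, 0, -5)ᵀ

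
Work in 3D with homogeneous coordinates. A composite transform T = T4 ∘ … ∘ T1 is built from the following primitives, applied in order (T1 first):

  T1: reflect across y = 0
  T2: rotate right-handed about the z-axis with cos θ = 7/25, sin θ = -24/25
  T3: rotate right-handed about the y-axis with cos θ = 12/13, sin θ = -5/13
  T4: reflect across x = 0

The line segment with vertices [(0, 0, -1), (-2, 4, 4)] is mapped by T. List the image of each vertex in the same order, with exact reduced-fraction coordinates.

image vertices: (-5/13, 0, -12/13), (28/5, 4/5, 2)

T1 reflect across y = 0: (0, 0, -1) → (0, 0, -1); (-2, 4, 4) → (-2, -4, 4)
T2 rotate right-handed about the z-axis with cos θ = 7/25, sin θ = -24/25: (0, 0, -1) → (0, 0, -1); (-2, -4, 4) → (-22/5, 4/5, 4)
T3 rotate right-handed about the y-axis with cos θ = 12/13, sin θ = -5/13: (0, 0, -1) → (5/13, 0, -12/13); (-22/5, 4/5, 4) → (-28/5, 4/5, 2)
T4 reflect across x = 0: (5/13, 0, -12/13) → (-5/13, 0, -12/13); (-28/5, 4/5, 2) → (28/5, 4/5, 2)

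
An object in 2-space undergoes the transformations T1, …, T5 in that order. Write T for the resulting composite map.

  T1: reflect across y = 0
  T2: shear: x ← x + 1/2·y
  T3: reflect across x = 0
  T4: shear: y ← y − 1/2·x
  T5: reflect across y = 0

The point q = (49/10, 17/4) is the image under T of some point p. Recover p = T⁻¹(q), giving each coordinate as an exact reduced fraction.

p = (-4, 9/5)

T1 = [1 0 0; 0 -1 0; 0 0 1]
T2·T1 = [1 -1/2 0; 0 -1 0; 0 0 1]
T3·…·T1 = [-1 1/2 0; 0 -1 0; 0 0 1]
T4·…·T1 = [-1 1/2 0; 1/2 -5/4 0; 0 0 1]
T5·…·T1 = [-1 1/2 0; -1/2 5/4 0; 0 0 1]
det M = -1; M⁻¹ = [-5/4 1/2 0; -1/2 1 0; 0 0 1]
M⁻¹ · (49/10, 17/4)ᵀ = (-4, 9/5)ᵀ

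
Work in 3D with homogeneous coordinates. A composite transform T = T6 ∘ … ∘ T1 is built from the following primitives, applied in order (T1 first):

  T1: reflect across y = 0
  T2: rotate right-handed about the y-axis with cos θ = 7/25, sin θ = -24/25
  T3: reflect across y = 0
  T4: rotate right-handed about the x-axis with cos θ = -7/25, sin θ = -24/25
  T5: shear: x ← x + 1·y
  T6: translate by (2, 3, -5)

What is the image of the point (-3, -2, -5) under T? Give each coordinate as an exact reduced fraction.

T1 reflect across y = 0: (-3, -2, -5) → (-3, 2, -5)
T2 rotate right-handed about the y-axis with cos θ = 7/25, sin θ = -24/25: (-3, 2, -5) → (99/25, 2, -107/25)
T3 reflect across y = 0: (99/25, 2, -107/25) → (99/25, -2, -107/25)
T4 rotate right-handed about the x-axis with cos θ = -7/25, sin θ = -24/25: (99/25, -2, -107/25) → (99/25, -2218/625, 1949/625)
T5 shear: x ← x + 1·y: (99/25, -2218/625, 1949/625) → (257/625, -2218/625, 1949/625)
T6 translate by (2, 3, -5): (257/625, -2218/625, 1949/625) → (1507/625, -343/625, -1176/625)

T(p) = (1507/625, -343/625, -1176/625)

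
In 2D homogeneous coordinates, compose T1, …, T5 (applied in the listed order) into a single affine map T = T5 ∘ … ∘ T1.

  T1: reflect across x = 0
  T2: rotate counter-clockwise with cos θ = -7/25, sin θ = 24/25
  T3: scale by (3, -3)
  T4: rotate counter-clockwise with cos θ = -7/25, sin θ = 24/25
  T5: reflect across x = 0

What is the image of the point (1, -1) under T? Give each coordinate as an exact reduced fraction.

T1 reflect across x = 0: (1, -1) → (-1, -1)
T2 rotate counter-clockwise with cos θ = -7/25, sin θ = 24/25: (-1, -1) → (31/25, -17/25)
T3 scale by (3, -3): (31/25, -17/25) → (93/25, 51/25)
T4 rotate counter-clockwise with cos θ = -7/25, sin θ = 24/25: (93/25, 51/25) → (-3, 3)
T5 reflect across x = 0: (-3, 3) → (3, 3)

T(p) = (3, 3)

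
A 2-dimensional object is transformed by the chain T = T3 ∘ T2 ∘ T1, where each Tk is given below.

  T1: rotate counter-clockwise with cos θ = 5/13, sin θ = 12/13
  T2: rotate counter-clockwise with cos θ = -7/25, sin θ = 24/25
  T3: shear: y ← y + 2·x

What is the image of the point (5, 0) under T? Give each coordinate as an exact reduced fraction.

T1 rotate counter-clockwise with cos θ = 5/13, sin θ = 12/13: (5, 0) → (25/13, 60/13)
T2 rotate counter-clockwise with cos θ = -7/25, sin θ = 24/25: (25/13, 60/13) → (-323/65, 36/65)
T3 shear: y ← y + 2·x: (-323/65, 36/65) → (-323/65, -122/13)

T(p) = (-323/65, -122/13)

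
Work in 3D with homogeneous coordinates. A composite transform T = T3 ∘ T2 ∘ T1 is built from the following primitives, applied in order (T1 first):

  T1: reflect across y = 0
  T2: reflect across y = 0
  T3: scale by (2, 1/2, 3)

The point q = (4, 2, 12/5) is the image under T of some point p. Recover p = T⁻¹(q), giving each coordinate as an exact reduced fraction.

T1 = [1 0 0 0; 0 -1 0 0; 0 0 1 0; 0 0 0 1]
T2·T1 = [1 0 0 0; 0 1 0 0; 0 0 1 0; 0 0 0 1]
T3·…·T1 = [2 0 0 0; 0 1/2 0 0; 0 0 3 0; 0 0 0 1]
det M = 3; M⁻¹ = [1/2 0 0 0; 0 2 0 0; 0 0 1/3 0; 0 0 0 1]
M⁻¹ · (4, 2, 12/5)ᵀ = (2, 4, 4/5)ᵀ

p = (2, 4, 4/5)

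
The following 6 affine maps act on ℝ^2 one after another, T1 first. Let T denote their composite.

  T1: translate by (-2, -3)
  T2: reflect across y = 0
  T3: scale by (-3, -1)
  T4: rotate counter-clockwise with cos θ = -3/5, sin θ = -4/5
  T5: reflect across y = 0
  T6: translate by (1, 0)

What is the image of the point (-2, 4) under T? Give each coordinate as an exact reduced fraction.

T(p) = (-27/5, 51/5)

T1 translate by (-2, -3): (-2, 4) → (-4, 1)
T2 reflect across y = 0: (-4, 1) → (-4, -1)
T3 scale by (-3, -1): (-4, -1) → (12, 1)
T4 rotate counter-clockwise with cos θ = -3/5, sin θ = -4/5: (12, 1) → (-32/5, -51/5)
T5 reflect across y = 0: (-32/5, -51/5) → (-32/5, 51/5)
T6 translate by (1, 0): (-32/5, 51/5) → (-27/5, 51/5)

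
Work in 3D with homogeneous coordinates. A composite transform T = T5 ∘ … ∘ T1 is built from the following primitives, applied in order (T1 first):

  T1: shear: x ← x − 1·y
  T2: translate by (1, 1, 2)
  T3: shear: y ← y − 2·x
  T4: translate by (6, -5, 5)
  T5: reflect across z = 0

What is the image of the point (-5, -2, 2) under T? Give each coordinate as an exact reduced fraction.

T1 shear: x ← x − 1·y: (-5, -2, 2) → (-3, -2, 2)
T2 translate by (1, 1, 2): (-3, -2, 2) → (-2, -1, 4)
T3 shear: y ← y − 2·x: (-2, -1, 4) → (-2, 3, 4)
T4 translate by (6, -5, 5): (-2, 3, 4) → (4, -2, 9)
T5 reflect across z = 0: (4, -2, 9) → (4, -2, -9)

T(p) = (4, -2, -9)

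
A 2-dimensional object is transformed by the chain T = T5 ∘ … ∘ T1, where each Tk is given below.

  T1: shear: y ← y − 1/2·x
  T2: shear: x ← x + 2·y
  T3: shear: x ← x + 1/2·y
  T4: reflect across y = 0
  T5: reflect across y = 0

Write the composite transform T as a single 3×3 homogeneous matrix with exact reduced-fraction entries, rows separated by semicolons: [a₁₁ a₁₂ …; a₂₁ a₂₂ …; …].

T1 = [1 0 0; -1/2 1 0; 0 0 1]
T2·T1 = [0 2 0; -1/2 1 0; 0 0 1]
T3·…·T1 = [-1/4 5/2 0; -1/2 1 0; 0 0 1]
T4·…·T1 = [-1/4 5/2 0; 1/2 -1 0; 0 0 1]
T5·…·T1 = [-1/4 5/2 0; -1/2 1 0; 0 0 1]

T = [-1/4 5/2 0; -1/2 1 0; 0 0 1]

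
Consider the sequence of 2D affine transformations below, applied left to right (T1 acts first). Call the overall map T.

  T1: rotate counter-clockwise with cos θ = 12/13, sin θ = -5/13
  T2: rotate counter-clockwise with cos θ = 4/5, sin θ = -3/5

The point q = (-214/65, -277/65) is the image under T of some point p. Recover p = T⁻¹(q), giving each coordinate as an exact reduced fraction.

T1 = [12/13 5/13 0; -5/13 12/13 0; 0 0 1]
T2·T1 = [33/65 56/65 0; -56/65 33/65 0; 0 0 1]
det M = 1; M⁻¹ = [33/65 -56/65 0; 56/65 33/65 0; 0 0 1]
M⁻¹ · (-214/65, -277/65)ᵀ = (2, -5)ᵀ

p = (2, -5)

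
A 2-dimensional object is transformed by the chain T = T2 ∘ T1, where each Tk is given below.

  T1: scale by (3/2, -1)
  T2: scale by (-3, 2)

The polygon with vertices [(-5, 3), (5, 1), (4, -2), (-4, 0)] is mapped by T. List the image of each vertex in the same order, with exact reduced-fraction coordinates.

image vertices: (45/2, -6), (-45/2, -2), (-18, 4), (18, 0)

T1 scale by (3/2, -1): (-5, 3) → (-15/2, -3); (5, 1) → (15/2, -1); (4, -2) → (6, 2); (-4, 0) → (-6, 0)
T2 scale by (-3, 2): (-15/2, -3) → (45/2, -6); (15/2, -1) → (-45/2, -2); (6, 2) → (-18, 4); (-6, 0) → (18, 0)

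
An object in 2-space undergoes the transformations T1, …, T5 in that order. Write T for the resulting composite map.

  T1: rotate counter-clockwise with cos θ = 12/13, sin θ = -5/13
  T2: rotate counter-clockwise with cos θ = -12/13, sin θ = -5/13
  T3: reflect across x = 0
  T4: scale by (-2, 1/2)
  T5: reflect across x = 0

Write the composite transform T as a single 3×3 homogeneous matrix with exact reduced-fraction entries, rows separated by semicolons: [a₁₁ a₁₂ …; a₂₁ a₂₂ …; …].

T = [2 0 0; 0 -1/2 0; 0 0 1]

T1 = [12/13 5/13 0; -5/13 12/13 0; 0 0 1]
T2·T1 = [-1 0 0; 0 -1 0; 0 0 1]
T3·…·T1 = [1 0 0; 0 -1 0; 0 0 1]
T4·…·T1 = [-2 0 0; 0 -1/2 0; 0 0 1]
T5·…·T1 = [2 0 0; 0 -1/2 0; 0 0 1]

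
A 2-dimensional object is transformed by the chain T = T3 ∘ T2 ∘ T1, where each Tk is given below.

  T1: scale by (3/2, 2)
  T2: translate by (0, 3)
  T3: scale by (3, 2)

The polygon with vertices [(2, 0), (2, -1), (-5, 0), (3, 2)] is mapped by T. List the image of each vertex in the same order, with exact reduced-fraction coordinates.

T1 scale by (3/2, 2): (2, 0) → (3, 0); (2, -1) → (3, -2); (-5, 0) → (-15/2, 0); (3, 2) → (9/2, 4)
T2 translate by (0, 3): (3, 0) → (3, 3); (3, -2) → (3, 1); (-15/2, 0) → (-15/2, 3); (9/2, 4) → (9/2, 7)
T3 scale by (3, 2): (3, 3) → (9, 6); (3, 1) → (9, 2); (-15/2, 3) → (-45/2, 6); (9/2, 7) → (27/2, 14)

image vertices: (9, 6), (9, 2), (-45/2, 6), (27/2, 14)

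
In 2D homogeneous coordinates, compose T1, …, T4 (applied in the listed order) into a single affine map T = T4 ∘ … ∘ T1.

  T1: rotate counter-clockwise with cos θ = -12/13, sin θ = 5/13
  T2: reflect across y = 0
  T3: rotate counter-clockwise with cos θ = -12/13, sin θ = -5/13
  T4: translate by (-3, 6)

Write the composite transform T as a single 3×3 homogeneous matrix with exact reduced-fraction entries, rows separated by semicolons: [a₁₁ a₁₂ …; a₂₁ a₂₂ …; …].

T1 = [-12/13 -5/13 0; 5/13 -12/13 0; 0 0 1]
T2·T1 = [-12/13 -5/13 0; -5/13 12/13 0; 0 0 1]
T3·…·T1 = [119/169 120/169 0; 120/169 -119/169 0; 0 0 1]
T4·…·T1 = [119/169 120/169 -3; 120/169 -119/169 6; 0 0 1]

T = [119/169 120/169 -3; 120/169 -119/169 6; 0 0 1]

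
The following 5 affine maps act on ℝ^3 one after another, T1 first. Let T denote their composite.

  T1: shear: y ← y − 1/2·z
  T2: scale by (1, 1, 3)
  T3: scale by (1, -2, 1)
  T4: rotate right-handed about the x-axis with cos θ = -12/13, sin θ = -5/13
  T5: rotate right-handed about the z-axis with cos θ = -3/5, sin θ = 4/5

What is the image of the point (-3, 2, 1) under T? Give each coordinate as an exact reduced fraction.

T1 shear: y ← y − 1/2·z: (-3, 2, 1) → (-3, 3/2, 1)
T2 scale by (1, 1, 3): (-3, 3/2, 1) → (-3, 3/2, 3)
T3 scale by (1, -2, 1): (-3, 3/2, 3) → (-3, -3, 3)
T4 rotate right-handed about the x-axis with cos θ = -12/13, sin θ = -5/13: (-3, -3, 3) → (-3, 51/13, -21/13)
T5 rotate right-handed about the z-axis with cos θ = -3/5, sin θ = 4/5: (-3, 51/13, -21/13) → (-87/65, -309/65, -21/13)

T(p) = (-87/65, -309/65, -21/13)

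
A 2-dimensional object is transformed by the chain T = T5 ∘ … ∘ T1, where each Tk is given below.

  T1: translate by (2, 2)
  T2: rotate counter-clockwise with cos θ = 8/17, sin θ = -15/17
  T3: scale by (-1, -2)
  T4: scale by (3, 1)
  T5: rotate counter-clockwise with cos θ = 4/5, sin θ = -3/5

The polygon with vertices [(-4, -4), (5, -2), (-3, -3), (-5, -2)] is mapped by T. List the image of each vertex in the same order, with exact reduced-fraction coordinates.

image vertices: (468/85, -526/85), (-42/85, 1344/85), (234/85, -263/85), (18/85, -576/85)

T1 translate by (2, 2): (-4, -4) → (-2, -2); (5, -2) → (7, 0); (-3, -3) → (-1, -1); (-5, -2) → (-3, 0)
T2 rotate counter-clockwise with cos θ = 8/17, sin θ = -15/17: (-2, -2) → (-46/17, 14/17); (7, 0) → (56/17, -105/17); (-1, -1) → (-23/17, 7/17); (-3, 0) → (-24/17, 45/17)
T3 scale by (-1, -2): (-46/17, 14/17) → (46/17, -28/17); (56/17, -105/17) → (-56/17, 210/17); (-23/17, 7/17) → (23/17, -14/17); (-24/17, 45/17) → (24/17, -90/17)
T4 scale by (3, 1): (46/17, -28/17) → (138/17, -28/17); (-56/17, 210/17) → (-168/17, 210/17); (23/17, -14/17) → (69/17, -14/17); (24/17, -90/17) → (72/17, -90/17)
T5 rotate counter-clockwise with cos θ = 4/5, sin θ = -3/5: (138/17, -28/17) → (468/85, -526/85); (-168/17, 210/17) → (-42/85, 1344/85); (69/17, -14/17) → (234/85, -263/85); (72/17, -90/17) → (18/85, -576/85)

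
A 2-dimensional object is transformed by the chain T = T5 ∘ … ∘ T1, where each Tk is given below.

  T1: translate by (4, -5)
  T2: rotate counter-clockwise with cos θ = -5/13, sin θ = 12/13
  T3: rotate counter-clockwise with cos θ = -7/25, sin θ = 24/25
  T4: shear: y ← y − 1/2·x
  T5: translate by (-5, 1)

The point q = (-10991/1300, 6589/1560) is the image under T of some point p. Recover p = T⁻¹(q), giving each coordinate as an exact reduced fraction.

p = (-9/4, 5/3)

T1 = [1 0 4; 0 1 -5; 0 0 1]
T2·T1 = [-5/13 -12/13 40/13; 12/13 -5/13 73/13; 0 0 1]
T3·…·T1 = [-253/325 204/325 -2032/325; -204/325 -253/325 449/325; 0 0 1]
T4·…·T1 = [-253/325 204/325 -2032/325; -31/130 -71/65 293/65; 0 0 1]
T5·…·T1 = [-253/325 204/325 -3657/325; -31/130 -71/65 358/65; 0 0 1]
det M = 1; M⁻¹ = [-71/65 -204/325 -2871/325; 31/130 -253/325 4531/650; 0 0 1]
M⁻¹ · (-10991/1300, 6589/1560)ᵀ = (-9/4, 5/3)ᵀ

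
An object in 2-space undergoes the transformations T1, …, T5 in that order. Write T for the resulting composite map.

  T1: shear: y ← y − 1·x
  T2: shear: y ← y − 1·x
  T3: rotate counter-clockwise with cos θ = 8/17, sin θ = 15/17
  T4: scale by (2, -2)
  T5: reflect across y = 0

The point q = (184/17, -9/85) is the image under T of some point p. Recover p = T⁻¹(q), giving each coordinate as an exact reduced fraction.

T1 = [1 0 0; -1 1 0; 0 0 1]
T2·T1 = [1 0 0; -2 1 0; 0 0 1]
T3·…·T1 = [38/17 -15/17 0; -1/17 8/17 0; 0 0 1]
T4·…·T1 = [76/17 -30/17 0; 2/17 -16/17 0; 0 0 1]
T5·…·T1 = [76/17 -30/17 0; -2/17 16/17 0; 0 0 1]
det M = 4; M⁻¹ = [4/17 15/34 0; 1/34 19/17 0; 0 0 1]
M⁻¹ · (184/17, -9/85)ᵀ = (5/2, 1/5)ᵀ

p = (5/2, 1/5)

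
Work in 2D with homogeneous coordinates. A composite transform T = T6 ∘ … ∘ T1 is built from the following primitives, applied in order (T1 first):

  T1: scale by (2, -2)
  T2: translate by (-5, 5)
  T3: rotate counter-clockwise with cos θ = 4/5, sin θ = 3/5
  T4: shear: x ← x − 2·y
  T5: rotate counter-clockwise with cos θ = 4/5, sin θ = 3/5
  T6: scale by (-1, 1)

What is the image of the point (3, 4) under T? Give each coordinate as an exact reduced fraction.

T(p) = (-151/25, 57/25)

T1 scale by (2, -2): (3, 4) → (6, -8)
T2 translate by (-5, 5): (6, -8) → (1, -3)
T3 rotate counter-clockwise with cos θ = 4/5, sin θ = 3/5: (1, -3) → (13/5, -9/5)
T4 shear: x ← x − 2·y: (13/5, -9/5) → (31/5, -9/5)
T5 rotate counter-clockwise with cos θ = 4/5, sin θ = 3/5: (31/5, -9/5) → (151/25, 57/25)
T6 scale by (-1, 1): (151/25, 57/25) → (-151/25, 57/25)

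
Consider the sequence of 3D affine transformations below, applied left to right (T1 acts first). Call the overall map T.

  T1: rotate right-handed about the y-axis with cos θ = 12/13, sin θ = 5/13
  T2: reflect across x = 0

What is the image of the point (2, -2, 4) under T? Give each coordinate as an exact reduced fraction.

T1 rotate right-handed about the y-axis with cos θ = 12/13, sin θ = 5/13: (2, -2, 4) → (44/13, -2, 38/13)
T2 reflect across x = 0: (44/13, -2, 38/13) → (-44/13, -2, 38/13)

T(p) = (-44/13, -2, 38/13)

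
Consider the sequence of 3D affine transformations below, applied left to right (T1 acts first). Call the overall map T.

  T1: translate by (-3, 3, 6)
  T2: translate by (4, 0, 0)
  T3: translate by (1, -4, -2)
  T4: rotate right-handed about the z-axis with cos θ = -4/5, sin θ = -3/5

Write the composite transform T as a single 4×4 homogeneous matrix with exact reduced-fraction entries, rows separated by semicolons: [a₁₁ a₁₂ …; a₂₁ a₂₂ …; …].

T = [-4/5 3/5 0 -11/5; -3/5 -4/5 0 -2/5; 0 0 1 4; 0 0 0 1]

T1 = [1 0 0 -3; 0 1 0 3; 0 0 1 6; 0 0 0 1]
T2·T1 = [1 0 0 1; 0 1 0 3; 0 0 1 6; 0 0 0 1]
T3·…·T1 = [1 0 0 2; 0 1 0 -1; 0 0 1 4; 0 0 0 1]
T4·…·T1 = [-4/5 3/5 0 -11/5; -3/5 -4/5 0 -2/5; 0 0 1 4; 0 0 0 1]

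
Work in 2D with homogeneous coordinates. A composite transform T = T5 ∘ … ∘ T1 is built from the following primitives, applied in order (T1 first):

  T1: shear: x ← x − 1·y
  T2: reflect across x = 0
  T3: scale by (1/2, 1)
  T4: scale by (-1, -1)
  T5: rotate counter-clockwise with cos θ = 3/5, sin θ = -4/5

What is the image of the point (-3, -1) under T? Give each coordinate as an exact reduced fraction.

T1 shear: x ← x − 1·y: (-3, -1) → (-2, -1)
T2 reflect across x = 0: (-2, -1) → (2, -1)
T3 scale by (1/2, 1): (2, -1) → (1, -1)
T4 scale by (-1, -1): (1, -1) → (-1, 1)
T5 rotate counter-clockwise with cos θ = 3/5, sin θ = -4/5: (-1, 1) → (1/5, 7/5)

T(p) = (1/5, 7/5)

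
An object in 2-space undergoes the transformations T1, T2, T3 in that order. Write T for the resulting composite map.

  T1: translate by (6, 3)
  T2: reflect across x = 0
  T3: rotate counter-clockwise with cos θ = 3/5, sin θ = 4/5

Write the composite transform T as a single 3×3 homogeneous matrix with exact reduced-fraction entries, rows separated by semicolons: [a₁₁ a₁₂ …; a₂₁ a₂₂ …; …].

T1 = [1 0 6; 0 1 3; 0 0 1]
T2·T1 = [-1 0 -6; 0 1 3; 0 0 1]
T3·…·T1 = [-3/5 -4/5 -6; -4/5 3/5 -3; 0 0 1]

T = [-3/5 -4/5 -6; -4/5 3/5 -3; 0 0 1]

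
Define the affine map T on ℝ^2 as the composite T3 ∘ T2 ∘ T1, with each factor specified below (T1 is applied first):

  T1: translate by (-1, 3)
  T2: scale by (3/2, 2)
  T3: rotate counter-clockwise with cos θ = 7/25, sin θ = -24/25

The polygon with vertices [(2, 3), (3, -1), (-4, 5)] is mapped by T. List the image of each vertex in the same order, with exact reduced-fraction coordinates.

image vertices: (597/50, 48/25), (117/25, -44/25), (663/50, 292/25)

T1 translate by (-1, 3): (2, 3) → (1, 6); (3, -1) → (2, 2); (-4, 5) → (-5, 8)
T2 scale by (3/2, 2): (1, 6) → (3/2, 12); (2, 2) → (3, 4); (-5, 8) → (-15/2, 16)
T3 rotate counter-clockwise with cos θ = 7/25, sin θ = -24/25: (3/2, 12) → (597/50, 48/25); (3, 4) → (117/25, -44/25); (-15/2, 16) → (663/50, 292/25)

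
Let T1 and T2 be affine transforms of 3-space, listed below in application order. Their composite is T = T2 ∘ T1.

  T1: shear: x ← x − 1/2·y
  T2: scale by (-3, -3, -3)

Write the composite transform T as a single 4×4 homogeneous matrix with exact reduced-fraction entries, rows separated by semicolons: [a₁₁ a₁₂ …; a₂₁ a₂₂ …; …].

T = [-3 3/2 0 0; 0 -3 0 0; 0 0 -3 0; 0 0 0 1]

T1 = [1 -1/2 0 0; 0 1 0 0; 0 0 1 0; 0 0 0 1]
T2·T1 = [-3 3/2 0 0; 0 -3 0 0; 0 0 -3 0; 0 0 0 1]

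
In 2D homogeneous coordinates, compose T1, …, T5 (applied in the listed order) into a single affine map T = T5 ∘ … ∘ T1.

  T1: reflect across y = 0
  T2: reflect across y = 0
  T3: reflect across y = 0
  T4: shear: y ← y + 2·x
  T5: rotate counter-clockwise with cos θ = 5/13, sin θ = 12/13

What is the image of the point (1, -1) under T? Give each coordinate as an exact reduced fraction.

T1 reflect across y = 0: (1, -1) → (1, 1)
T2 reflect across y = 0: (1, 1) → (1, -1)
T3 reflect across y = 0: (1, -1) → (1, 1)
T4 shear: y ← y + 2·x: (1, 1) → (1, 3)
T5 rotate counter-clockwise with cos θ = 5/13, sin θ = 12/13: (1, 3) → (-31/13, 27/13)

T(p) = (-31/13, 27/13)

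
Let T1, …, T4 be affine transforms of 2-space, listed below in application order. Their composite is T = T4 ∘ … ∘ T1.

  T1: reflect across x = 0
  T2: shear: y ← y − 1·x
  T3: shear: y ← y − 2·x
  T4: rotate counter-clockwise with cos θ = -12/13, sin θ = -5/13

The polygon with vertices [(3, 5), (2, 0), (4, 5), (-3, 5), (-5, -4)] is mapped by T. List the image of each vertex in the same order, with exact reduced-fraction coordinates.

image vertices: (106/13, -153/13), (54/13, -62/13), (133/13, -184/13), (-56/13, 33/13), (-155/13, 203/13)

T1 reflect across x = 0: (3, 5) → (-3, 5); (2, 0) → (-2, 0); (4, 5) → (-4, 5); (-3, 5) → (3, 5); (-5, -4) → (5, -4)
T2 shear: y ← y − 1·x: (-3, 5) → (-3, 8); (-2, 0) → (-2, 2); (-4, 5) → (-4, 9); (3, 5) → (3, 2); (5, -4) → (5, -9)
T3 shear: y ← y − 2·x: (-3, 8) → (-3, 14); (-2, 2) → (-2, 6); (-4, 9) → (-4, 17); (3, 2) → (3, -4); (5, -9) → (5, -19)
T4 rotate counter-clockwise with cos θ = -12/13, sin θ = -5/13: (-3, 14) → (106/13, -153/13); (-2, 6) → (54/13, -62/13); (-4, 17) → (133/13, -184/13); (3, -4) → (-56/13, 33/13); (5, -19) → (-155/13, 203/13)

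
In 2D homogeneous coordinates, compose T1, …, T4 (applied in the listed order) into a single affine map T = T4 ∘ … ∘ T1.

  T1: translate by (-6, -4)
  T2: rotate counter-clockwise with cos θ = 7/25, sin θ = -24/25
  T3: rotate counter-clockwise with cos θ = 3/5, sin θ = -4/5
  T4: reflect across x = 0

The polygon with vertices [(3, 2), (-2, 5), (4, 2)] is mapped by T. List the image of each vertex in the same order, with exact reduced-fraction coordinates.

image vertices: (-1/5, 18/5), (-28/5, 29/5), (2/5, 14/5)

T1 translate by (-6, -4): (3, 2) → (-3, -2); (-2, 5) → (-8, 1); (4, 2) → (-2, -2)
T2 rotate counter-clockwise with cos θ = 7/25, sin θ = -24/25: (-3, -2) → (-69/25, 58/25); (-8, 1) → (-32/25, 199/25); (-2, -2) → (-62/25, 34/25)
T3 rotate counter-clockwise with cos θ = 3/5, sin θ = -4/5: (-69/25, 58/25) → (1/5, 18/5); (-32/25, 199/25) → (28/5, 29/5); (-62/25, 34/25) → (-2/5, 14/5)
T4 reflect across x = 0: (1/5, 18/5) → (-1/5, 18/5); (28/5, 29/5) → (-28/5, 29/5); (-2/5, 14/5) → (2/5, 14/5)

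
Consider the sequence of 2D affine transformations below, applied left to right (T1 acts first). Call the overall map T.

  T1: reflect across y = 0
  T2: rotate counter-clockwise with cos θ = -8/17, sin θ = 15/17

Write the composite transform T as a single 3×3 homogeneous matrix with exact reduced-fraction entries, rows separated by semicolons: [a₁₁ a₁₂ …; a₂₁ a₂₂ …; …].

T = [-8/17 15/17 0; 15/17 8/17 0; 0 0 1]

T1 = [1 0 0; 0 -1 0; 0 0 1]
T2·T1 = [-8/17 15/17 0; 15/17 8/17 0; 0 0 1]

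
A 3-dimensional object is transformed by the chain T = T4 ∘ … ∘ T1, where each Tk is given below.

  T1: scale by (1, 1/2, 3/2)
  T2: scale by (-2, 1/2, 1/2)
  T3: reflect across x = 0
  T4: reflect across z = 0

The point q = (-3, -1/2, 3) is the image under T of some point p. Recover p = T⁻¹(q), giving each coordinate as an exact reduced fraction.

p = (-3/2, -2, -4)

T1 = [1 0 0 0; 0 1/2 0 0; 0 0 3/2 0; 0 0 0 1]
T2·T1 = [-2 0 0 0; 0 1/4 0 0; 0 0 3/4 0; 0 0 0 1]
T3·…·T1 = [2 0 0 0; 0 1/4 0 0; 0 0 3/4 0; 0 0 0 1]
T4·…·T1 = [2 0 0 0; 0 1/4 0 0; 0 0 -3/4 0; 0 0 0 1]
det M = -3/8; M⁻¹ = [1/2 0 0 0; 0 4 0 0; 0 0 -4/3 0; 0 0 0 1]
M⁻¹ · (-3, -1/2, 3)ᵀ = (-3/2, -2, -4)ᵀ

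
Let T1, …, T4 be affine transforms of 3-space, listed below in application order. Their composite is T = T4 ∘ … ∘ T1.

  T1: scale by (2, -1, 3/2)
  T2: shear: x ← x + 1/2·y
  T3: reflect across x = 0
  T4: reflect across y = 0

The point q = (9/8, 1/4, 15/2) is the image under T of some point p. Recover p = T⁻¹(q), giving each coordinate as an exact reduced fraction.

p = (-1/2, 1/4, 5)

T1 = [2 0 0 0; 0 -1 0 0; 0 0 3/2 0; 0 0 0 1]
T2·T1 = [2 -1/2 0 0; 0 -1 0 0; 0 0 3/2 0; 0 0 0 1]
T3·…·T1 = [-2 1/2 0 0; 0 -1 0 0; 0 0 3/2 0; 0 0 0 1]
T4·…·T1 = [-2 1/2 0 0; 0 1 0 0; 0 0 3/2 0; 0 0 0 1]
det M = -3; M⁻¹ = [-1/2 1/4 0 0; 0 1 0 0; 0 0 2/3 0; 0 0 0 1]
M⁻¹ · (9/8, 1/4, 15/2)ᵀ = (-1/2, 1/4, 5)ᵀ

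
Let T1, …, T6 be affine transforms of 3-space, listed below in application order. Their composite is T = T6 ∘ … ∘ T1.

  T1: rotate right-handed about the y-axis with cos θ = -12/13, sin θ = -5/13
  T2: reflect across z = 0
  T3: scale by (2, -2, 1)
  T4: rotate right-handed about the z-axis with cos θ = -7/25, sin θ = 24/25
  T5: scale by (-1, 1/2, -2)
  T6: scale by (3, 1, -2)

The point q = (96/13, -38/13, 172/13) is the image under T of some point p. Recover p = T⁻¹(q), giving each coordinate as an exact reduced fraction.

T1 = [-12/13 0 -5/13 0; 0 1 0 0; 5/13 0 -12/13 0; 0 0 0 1]
T2·T1 = [-12/13 0 -5/13 0; 0 1 0 0; -5/13 0 12/13 0; 0 0 0 1]
T3·…·T1 = [-24/13 0 -10/13 0; 0 -2 0 0; -5/13 0 12/13 0; 0 0 0 1]
T4·…·T1 = [168/325 48/25 14/65 0; -576/325 14/25 -48/65 0; -5/13 0 12/13 0; 0 0 0 1]
T5·…·T1 = [-168/325 -48/25 -14/65 0; -288/325 7/25 -24/65 0; 10/13 0 -24/13 0; 0 0 0 1]
T6·…·T1 = [-504/325 -144/25 -42/65 0; -288/325 7/25 -24/65 0; -20/13 0 48/13 0; 0 0 0 1]
det M = -24; M⁻¹ = [-14/325 -288/325 -5/52 0; -4/25 7/25 0 0; -7/390 -24/65 3/13 0; 0 0 0 1]
M⁻¹ · (96/13, -38/13, 172/13)ᵀ = (1, -2, 4)ᵀ

p = (1, -2, 4)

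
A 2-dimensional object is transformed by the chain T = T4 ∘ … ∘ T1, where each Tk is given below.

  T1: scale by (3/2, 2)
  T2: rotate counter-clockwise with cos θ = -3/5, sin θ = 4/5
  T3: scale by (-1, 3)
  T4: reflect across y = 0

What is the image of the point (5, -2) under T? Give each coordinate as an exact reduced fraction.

T1 scale by (3/2, 2): (5, -2) → (15/2, -4)
T2 rotate counter-clockwise with cos θ = -3/5, sin θ = 4/5: (15/2, -4) → (-13/10, 42/5)
T3 scale by (-1, 3): (-13/10, 42/5) → (13/10, 126/5)
T4 reflect across y = 0: (13/10, 126/5) → (13/10, -126/5)

T(p) = (13/10, -126/5)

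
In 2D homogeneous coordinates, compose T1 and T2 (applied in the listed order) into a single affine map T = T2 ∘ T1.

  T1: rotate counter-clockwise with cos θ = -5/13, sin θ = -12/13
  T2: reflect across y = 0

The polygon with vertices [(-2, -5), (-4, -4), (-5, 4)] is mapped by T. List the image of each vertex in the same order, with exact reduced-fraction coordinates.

T1 rotate counter-clockwise with cos θ = -5/13, sin θ = -12/13: (-2, -5) → (-50/13, 49/13); (-4, -4) → (-28/13, 68/13); (-5, 4) → (73/13, 40/13)
T2 reflect across y = 0: (-50/13, 49/13) → (-50/13, -49/13); (-28/13, 68/13) → (-28/13, -68/13); (73/13, 40/13) → (73/13, -40/13)

image vertices: (-50/13, -49/13), (-28/13, -68/13), (73/13, -40/13)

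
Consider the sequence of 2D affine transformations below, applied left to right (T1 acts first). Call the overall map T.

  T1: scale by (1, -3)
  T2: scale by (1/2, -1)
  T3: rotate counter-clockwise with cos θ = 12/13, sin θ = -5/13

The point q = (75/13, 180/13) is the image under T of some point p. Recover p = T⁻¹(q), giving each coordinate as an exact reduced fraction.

p = (0, 5)

T1 = [1 0 0; 0 -3 0; 0 0 1]
T2·T1 = [1/2 0 0; 0 3 0; 0 0 1]
T3·…·T1 = [6/13 15/13 0; -5/26 36/13 0; 0 0 1]
det M = 3/2; M⁻¹ = [24/13 -10/13 0; 5/39 4/13 0; 0 0 1]
M⁻¹ · (75/13, 180/13)ᵀ = (0, 5)ᵀ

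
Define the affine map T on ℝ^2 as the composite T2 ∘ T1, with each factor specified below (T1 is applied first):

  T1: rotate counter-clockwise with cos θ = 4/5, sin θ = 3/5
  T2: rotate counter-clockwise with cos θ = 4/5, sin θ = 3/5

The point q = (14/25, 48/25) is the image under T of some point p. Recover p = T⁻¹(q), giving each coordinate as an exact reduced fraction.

T1 = [4/5 -3/5 0; 3/5 4/5 0; 0 0 1]
T2·T1 = [7/25 -24/25 0; 24/25 7/25 0; 0 0 1]
det M = 1; M⁻¹ = [7/25 24/25 0; -24/25 7/25 0; 0 0 1]
M⁻¹ · (14/25, 48/25)ᵀ = (2, 0)ᵀ

p = (2, 0)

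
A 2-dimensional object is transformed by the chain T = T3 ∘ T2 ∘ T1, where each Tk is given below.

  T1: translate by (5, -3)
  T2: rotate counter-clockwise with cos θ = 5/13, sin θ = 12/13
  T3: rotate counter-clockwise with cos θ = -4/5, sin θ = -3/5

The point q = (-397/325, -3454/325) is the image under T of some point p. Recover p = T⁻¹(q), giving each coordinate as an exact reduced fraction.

T1 = [1 0 5; 0 1 -3; 0 0 1]
T2·T1 = [5/13 -12/13 61/13; 12/13 5/13 45/13; 0 0 1]
T3·…·T1 = [16/65 63/65 -109/65; -63/65 16/65 -363/65; 0 0 1]
det M = 1; M⁻¹ = [16/65 -63/65 -5; 63/65 16/65 3; 0 0 1]
M⁻¹ · (-397/325, -3454/325)ᵀ = (5, -4/5)ᵀ

p = (5, -4/5)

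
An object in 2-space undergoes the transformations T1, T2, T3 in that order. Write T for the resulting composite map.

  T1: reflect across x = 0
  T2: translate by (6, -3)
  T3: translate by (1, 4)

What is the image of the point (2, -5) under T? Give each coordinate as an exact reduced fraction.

T1 reflect across x = 0: (2, -5) → (-2, -5)
T2 translate by (6, -3): (-2, -5) → (4, -8)
T3 translate by (1, 4): (4, -8) → (5, -4)

T(p) = (5, -4)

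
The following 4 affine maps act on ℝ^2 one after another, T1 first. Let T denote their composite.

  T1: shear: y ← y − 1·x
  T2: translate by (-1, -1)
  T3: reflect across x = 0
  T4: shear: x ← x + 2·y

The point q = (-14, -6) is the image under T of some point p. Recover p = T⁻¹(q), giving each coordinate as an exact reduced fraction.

p = (3, -2)

T1 = [1 0 0; -1 1 0; 0 0 1]
T2·T1 = [1 0 -1; -1 1 -1; 0 0 1]
T3·…·T1 = [-1 0 1; -1 1 -1; 0 0 1]
T4·…·T1 = [-3 2 -1; -1 1 -1; 0 0 1]
det M = -1; M⁻¹ = [-1 2 1; -1 3 2; 0 0 1]
M⁻¹ · (-14, -6)ᵀ = (3, -2)ᵀ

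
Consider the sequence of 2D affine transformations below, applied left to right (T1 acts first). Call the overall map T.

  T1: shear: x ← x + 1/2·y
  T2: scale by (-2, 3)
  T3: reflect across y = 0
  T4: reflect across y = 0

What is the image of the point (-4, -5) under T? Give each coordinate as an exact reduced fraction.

T(p) = (13, -15)

T1 shear: x ← x + 1/2·y: (-4, -5) → (-13/2, -5)
T2 scale by (-2, 3): (-13/2, -5) → (13, -15)
T3 reflect across y = 0: (13, -15) → (13, 15)
T4 reflect across y = 0: (13, 15) → (13, -15)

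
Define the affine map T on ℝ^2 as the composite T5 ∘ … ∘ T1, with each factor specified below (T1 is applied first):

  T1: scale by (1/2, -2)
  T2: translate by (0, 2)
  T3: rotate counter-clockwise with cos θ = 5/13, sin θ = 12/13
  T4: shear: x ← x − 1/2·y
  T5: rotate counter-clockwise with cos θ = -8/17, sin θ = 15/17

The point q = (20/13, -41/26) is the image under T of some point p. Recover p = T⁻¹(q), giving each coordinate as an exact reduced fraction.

T1 = [1/2 0 0; 0 -2 0; 0 0 1]
T2·T1 = [1/2 0 0; 0 -2 2; 0 0 1]
T3·…·T1 = [5/26 24/13 -24/13; 6/13 -10/13 10/13; 0 0 1]
T4·…·T1 = [-1/26 29/13 -29/13; 6/13 -10/13 10/13; 0 0 1]
T5·…·T1 = [-86/221 -82/221 82/221; -111/442 515/221 -515/221; 0 0 1]
det M = -1; M⁻¹ = [-515/221 -82/221 0; -111/442 86/221 1; 0 0 1]
M⁻¹ · (20/13, -41/26)ᵀ = (-3, 0)ᵀ

p = (-3, 0)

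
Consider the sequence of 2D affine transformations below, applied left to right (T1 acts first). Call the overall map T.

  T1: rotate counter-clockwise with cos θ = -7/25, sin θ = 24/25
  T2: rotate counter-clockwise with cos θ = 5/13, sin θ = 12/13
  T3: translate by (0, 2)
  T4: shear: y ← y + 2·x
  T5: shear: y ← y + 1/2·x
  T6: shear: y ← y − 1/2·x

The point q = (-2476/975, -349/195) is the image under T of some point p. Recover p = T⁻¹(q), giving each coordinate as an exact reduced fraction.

T1 = [-7/25 -24/25 0; 24/25 -7/25 0; 0 0 1]
T2·T1 = [-323/325 -36/325 0; 36/325 -323/325 0; 0 0 1]
T3·…·T1 = [-323/325 -36/325 0; 36/325 -323/325 2; 0 0 1]
T4·…·T1 = [-323/325 -36/325 0; -122/65 -79/65 2; 0 0 1]
T5·…·T1 = [-323/325 -36/325 0; -1543/650 -413/325 2; 0 0 1]
T6·…·T1 = [-323/325 -36/325 0; -122/65 -79/65 2; 0 0 1]
det M = 1; M⁻¹ = [-79/65 36/325 -72/325; 122/65 -323/325 646/325; 0 0 1]
M⁻¹ · (-2476/975, -349/195)ᵀ = (8/3, -1)ᵀ

p = (8/3, -1)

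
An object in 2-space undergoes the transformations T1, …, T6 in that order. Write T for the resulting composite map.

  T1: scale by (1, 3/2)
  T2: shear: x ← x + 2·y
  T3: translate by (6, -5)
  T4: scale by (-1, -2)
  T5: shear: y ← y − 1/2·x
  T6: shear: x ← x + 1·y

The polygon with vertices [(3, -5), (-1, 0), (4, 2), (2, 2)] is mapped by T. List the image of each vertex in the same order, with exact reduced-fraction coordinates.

T1 scale by (1, 3/2): (3, -5) → (3, -15/2); (-1, 0) → (-1, 0); (4, 2) → (4, 3); (2, 2) → (2, 3)
T2 shear: x ← x + 2·y: (3, -15/2) → (-12, -15/2); (-1, 0) → (-1, 0); (4, 3) → (10, 3); (2, 3) → (8, 3)
T3 translate by (6, -5): (-12, -15/2) → (-6, -25/2); (-1, 0) → (5, -5); (10, 3) → (16, -2); (8, 3) → (14, -2)
T4 scale by (-1, -2): (-6, -25/2) → (6, 25); (5, -5) → (-5, 10); (16, -2) → (-16, 4); (14, -2) → (-14, 4)
T5 shear: y ← y − 1/2·x: (6, 25) → (6, 22); (-5, 10) → (-5, 25/2); (-16, 4) → (-16, 12); (-14, 4) → (-14, 11)
T6 shear: x ← x + 1·y: (6, 22) → (28, 22); (-5, 25/2) → (15/2, 25/2); (-16, 12) → (-4, 12); (-14, 11) → (-3, 11)

image vertices: (28, 22), (15/2, 25/2), (-4, 12), (-3, 11)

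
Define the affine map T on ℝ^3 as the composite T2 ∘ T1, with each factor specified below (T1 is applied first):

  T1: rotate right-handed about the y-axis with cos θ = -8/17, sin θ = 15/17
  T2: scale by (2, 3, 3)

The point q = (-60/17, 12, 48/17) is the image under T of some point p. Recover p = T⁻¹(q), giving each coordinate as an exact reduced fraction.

T1 = [-8/17 0 15/17 0; 0 1 0 0; -15/17 0 -8/17 0; 0 0 0 1]
T2·T1 = [-16/17 0 30/17 0; 0 3 0 0; -45/17 0 -24/17 0; 0 0 0 1]
det M = 18; M⁻¹ = [-4/17 0 -5/17 0; 0 1/3 0 0; 15/34 0 -8/51 0; 0 0 0 1]
M⁻¹ · (-60/17, 12, 48/17)ᵀ = (0, 4, -2)ᵀ

p = (0, 4, -2)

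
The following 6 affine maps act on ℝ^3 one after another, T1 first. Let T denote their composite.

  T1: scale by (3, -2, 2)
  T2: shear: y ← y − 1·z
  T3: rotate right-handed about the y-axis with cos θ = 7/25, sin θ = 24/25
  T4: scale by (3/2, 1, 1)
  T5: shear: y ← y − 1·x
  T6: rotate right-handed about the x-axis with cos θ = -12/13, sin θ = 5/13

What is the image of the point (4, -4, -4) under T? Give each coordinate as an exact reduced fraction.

T(p) = (-162/25, -5024/325, 6938/325)

T1 scale by (3, -2, 2): (4, -4, -4) → (12, 8, -8)
T2 shear: y ← y − 1·z: (12, 8, -8) → (12, 16, -8)
T3 rotate right-handed about the y-axis with cos θ = 7/25, sin θ = 24/25: (12, 16, -8) → (-108/25, 16, -344/25)
T4 scale by (3/2, 1, 1): (-108/25, 16, -344/25) → (-162/25, 16, -344/25)
T5 shear: y ← y − 1·x: (-162/25, 16, -344/25) → (-162/25, 562/25, -344/25)
T6 rotate right-handed about the x-axis with cos θ = -12/13, sin θ = 5/13: (-162/25, 562/25, -344/25) → (-162/25, -5024/325, 6938/325)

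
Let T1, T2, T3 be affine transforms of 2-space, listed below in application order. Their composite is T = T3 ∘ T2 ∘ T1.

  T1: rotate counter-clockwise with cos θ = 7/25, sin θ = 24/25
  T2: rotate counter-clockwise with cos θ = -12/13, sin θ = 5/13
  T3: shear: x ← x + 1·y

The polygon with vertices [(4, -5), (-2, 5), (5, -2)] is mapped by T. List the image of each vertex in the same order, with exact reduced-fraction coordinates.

image vertices: (-2073/325, 8/325), (1159/325, -514/325), (-2383/325, -857/325)

T1 rotate counter-clockwise with cos θ = 7/25, sin θ = 24/25: (4, -5) → (148/25, 61/25); (-2, 5) → (-134/25, -13/25); (5, -2) → (83/25, 106/25)
T2 rotate counter-clockwise with cos θ = -12/13, sin θ = 5/13: (148/25, 61/25) → (-2081/325, 8/325); (-134/25, -13/25) → (1673/325, -514/325); (83/25, 106/25) → (-1526/325, -857/325)
T3 shear: x ← x + 1·y: (-2081/325, 8/325) → (-2073/325, 8/325); (1673/325, -514/325) → (1159/325, -514/325); (-1526/325, -857/325) → (-2383/325, -857/325)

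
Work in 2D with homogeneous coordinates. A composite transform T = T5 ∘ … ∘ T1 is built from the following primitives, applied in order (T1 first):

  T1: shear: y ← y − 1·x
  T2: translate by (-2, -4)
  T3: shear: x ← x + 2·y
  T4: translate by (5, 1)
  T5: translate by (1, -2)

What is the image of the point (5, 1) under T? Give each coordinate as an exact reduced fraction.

T(p) = (-7, -9)

T1 shear: y ← y − 1·x: (5, 1) → (5, -4)
T2 translate by (-2, -4): (5, -4) → (3, -8)
T3 shear: x ← x + 2·y: (3, -8) → (-13, -8)
T4 translate by (5, 1): (-13, -8) → (-8, -7)
T5 translate by (1, -2): (-8, -7) → (-7, -9)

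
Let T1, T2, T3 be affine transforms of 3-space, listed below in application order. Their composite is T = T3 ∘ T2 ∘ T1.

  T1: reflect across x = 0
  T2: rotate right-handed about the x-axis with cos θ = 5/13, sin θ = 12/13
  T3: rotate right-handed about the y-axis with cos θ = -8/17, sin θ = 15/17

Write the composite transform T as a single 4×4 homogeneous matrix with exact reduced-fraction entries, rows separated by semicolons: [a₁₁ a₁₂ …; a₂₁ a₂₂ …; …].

T = [8/17 180/221 75/221 0; 0 5/13 -12/13 0; 15/17 -96/221 -40/221 0; 0 0 0 1]

T1 = [-1 0 0 0; 0 1 0 0; 0 0 1 0; 0 0 0 1]
T2·T1 = [-1 0 0 0; 0 5/13 -12/13 0; 0 12/13 5/13 0; 0 0 0 1]
T3·…·T1 = [8/17 180/221 75/221 0; 0 5/13 -12/13 0; 15/17 -96/221 -40/221 0; 0 0 0 1]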